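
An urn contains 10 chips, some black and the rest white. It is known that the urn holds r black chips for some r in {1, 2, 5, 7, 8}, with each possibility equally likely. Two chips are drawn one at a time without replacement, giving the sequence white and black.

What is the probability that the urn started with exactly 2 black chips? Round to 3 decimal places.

0.184

The likelihood of the observed sequence under each hypothesis: P(data | r = 1) = (9/10)(1/9) = 1/10; P(data | r = 2) = (8/10)(2/9) = 8/45; P(data | r = 5) = (5/10)(5/9) = 5/18; P(data | r = 7) = (3/10)(7/9) = 7/30; P(data | r = 8) = (2/10)(8/9) = 8/45.
The prior-weighted likelihoods are 1/5 · 1/10 = 1/50, 1/5 · 8/45 = 8/225, 1/5 · 5/18 = 1/18, 1/5 · 7/30 = 7/150, 1/5 · 8/45 = 8/225; summing to 29/150.
So P(r = 2 | data) = (8/225) / (29/150) = 16/87.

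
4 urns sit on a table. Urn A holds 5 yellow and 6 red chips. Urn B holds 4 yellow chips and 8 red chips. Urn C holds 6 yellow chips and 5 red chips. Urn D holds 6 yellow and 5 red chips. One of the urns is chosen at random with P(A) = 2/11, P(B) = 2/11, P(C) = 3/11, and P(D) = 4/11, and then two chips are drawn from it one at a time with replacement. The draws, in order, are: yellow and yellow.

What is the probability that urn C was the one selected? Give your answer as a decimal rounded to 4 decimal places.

0.3284

Compute the likelihood of the observed sequence for each case: P(data | urn A) = (5/11)(5/11) = 0.20661; P(data | urn B) = (4/12)(4/12) = 0.11111; P(data | urn C) = (6/11)(6/11) = 0.29752; P(data | urn D) = (6/11)(6/11) = 0.29752.
Weighting by the prior gives 2/11 · 0.20661 = 0.037566, 2/11 · 0.11111 = 0.020202, 3/11 · 0.29752 = 0.081142, 4/11 · 0.29752 = 0.10819; with total 0.2471.
By Bayes' rule, P(urn C | data) = (0.081142) / (0.2471) = 0.32838.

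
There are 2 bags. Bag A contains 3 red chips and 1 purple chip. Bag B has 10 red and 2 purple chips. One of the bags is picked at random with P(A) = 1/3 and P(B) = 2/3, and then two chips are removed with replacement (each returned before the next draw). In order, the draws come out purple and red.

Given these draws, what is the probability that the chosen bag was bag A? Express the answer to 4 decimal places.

0.4030

The likelihood of the observed sequence under each hypothesis: P(data | bag A) = (1/4)(3/4) = 3/16; P(data | bag B) = (2/12)(10/12) = 5/36.
Weighting by the prior gives 1/3 · 3/16 = 1/16, 2/3 · 5/36 = 5/54; summing to 67/432.
Therefore the posterior P(bag A | data) = (1/16) / (67/432) = 27/67.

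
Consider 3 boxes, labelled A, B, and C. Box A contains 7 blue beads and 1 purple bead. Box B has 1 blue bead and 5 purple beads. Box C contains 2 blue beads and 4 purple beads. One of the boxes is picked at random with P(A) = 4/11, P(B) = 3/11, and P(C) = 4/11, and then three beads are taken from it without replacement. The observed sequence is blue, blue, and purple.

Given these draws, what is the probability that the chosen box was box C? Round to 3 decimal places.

The likelihood of the observed sequence under each hypothesis: P(data | box A) = (7/8)(6/7)(1/6) = 1/8; P(data | box B) = (1/6)(0/5) = 0; P(data | box C) = (2/6)(1/5)(4/4) = 1/15.
Multiplying each by its prior: 4/11 · 1/8 = 1/22, 3/11 · 0 = 0, 4/11 · 1/15 = 4/165; these sum to 23/330.
Hence P(box C | data) = (4/165) / (23/330) = 8/23.

0.348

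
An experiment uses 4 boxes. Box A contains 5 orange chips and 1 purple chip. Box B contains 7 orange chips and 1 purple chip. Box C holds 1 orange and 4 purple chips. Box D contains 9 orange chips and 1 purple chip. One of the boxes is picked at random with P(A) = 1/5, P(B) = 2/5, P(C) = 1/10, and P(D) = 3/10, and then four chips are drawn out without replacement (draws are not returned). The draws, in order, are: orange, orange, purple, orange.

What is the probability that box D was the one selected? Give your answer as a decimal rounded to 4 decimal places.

0.2647

Under each hypothesis, the probability of the observed sequence is: P(data | box A) = (5/6)(4/5)(1/4)(3/3) = 1/6; P(data | box B) = (7/8)(6/7)(1/6)(5/5) = 1/8; P(data | box C) = (1/5)(0/4) = 0; P(data | box D) = (9/10)(8/9)(1/8)(7/7) = 1/10.
Multiplying each by its prior: 1/5 · 1/6 = 1/30, 2/5 · 1/8 = 1/20, 1/10 · 0 = 0, 3/10 · 1/10 = 3/100; with total 17/150.
Hence P(box D | data) = (3/100) / (17/150) = 9/34.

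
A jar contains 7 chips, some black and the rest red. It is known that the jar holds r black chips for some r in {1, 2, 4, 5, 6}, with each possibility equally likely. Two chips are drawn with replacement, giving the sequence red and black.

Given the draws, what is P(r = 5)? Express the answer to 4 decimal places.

Under each hypothesis, the probability of the observed sequence is: P(data | r = 1) = (6/7)(1/7) = 6/49; P(data | r = 2) = (5/7)(2/7) = 10/49; P(data | r = 4) = (3/7)(4/7) = 12/49; P(data | r = 5) = (2/7)(5/7) = 10/49; P(data | r = 6) = (1/7)(6/7) = 6/49.
The prior-weighted likelihoods are 1/5 · 6/49 = 6/245, 1/5 · 10/49 = 2/49, 1/5 · 12/49 = 12/245, 1/5 · 10/49 = 2/49, 1/5 · 6/49 = 6/245; summing to 44/245.
So P(r = 5 | data) = (2/49) / (44/245) = 5/22.

0.2273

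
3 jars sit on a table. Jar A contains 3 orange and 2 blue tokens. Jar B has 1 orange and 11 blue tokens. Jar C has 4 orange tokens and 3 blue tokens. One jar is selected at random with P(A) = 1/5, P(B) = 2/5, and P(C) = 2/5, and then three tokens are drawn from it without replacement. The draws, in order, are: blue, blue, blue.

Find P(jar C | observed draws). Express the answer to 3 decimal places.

0.037

The likelihood of the observed sequence under each hypothesis: P(data | jar A) = (2/5)(1/4)(0/3) = 0; P(data | jar B) = (11/12)(10/11)(9/10) = 3/4; P(data | jar C) = (3/7)(2/6)(1/5) = 1/35.
Multiplying each by its prior: 1/5 · 0 = 0, 2/5 · 3/4 = 3/10, 2/5 · 1/35 = 2/175; with total 109/350.
Hence P(jar C | data) = (2/175) / (109/350) = 4/109.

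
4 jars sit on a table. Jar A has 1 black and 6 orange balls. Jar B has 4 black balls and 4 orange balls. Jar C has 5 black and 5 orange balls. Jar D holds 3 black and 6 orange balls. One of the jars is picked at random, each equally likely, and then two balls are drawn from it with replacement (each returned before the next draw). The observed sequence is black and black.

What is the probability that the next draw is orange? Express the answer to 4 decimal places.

0.5409

Compute the likelihood of the observed sequence for each case: P(data | jar A) = (1/7)(1/7) = 0.020408; P(data | jar B) = (4/8)(4/8) = 0.25; P(data | jar C) = (5/10)(5/10) = 0.25; P(data | jar D) = (3/9)(3/9) = 0.11111.
Weighting by the prior gives 1/4 · 0.020408 = 0.005102, 1/4 · 0.25 = 0.0625, 1/4 · 0.25 = 0.0625, 1/4 · 0.11111 = 0.027778; with total 0.15788.
Normalising, the posterior is P(jar A | data) = 0.032316, P(jar B | data) = 0.39587, P(jar C | data) = 0.39587, P(jar D | data) = 0.17594.
The predictive probability is P(orange next | data) = (6/7)(0.032316) + (1/2)(0.39587) + (1/2)(0.39587) + (2/3)(0.17594) = 0.54087.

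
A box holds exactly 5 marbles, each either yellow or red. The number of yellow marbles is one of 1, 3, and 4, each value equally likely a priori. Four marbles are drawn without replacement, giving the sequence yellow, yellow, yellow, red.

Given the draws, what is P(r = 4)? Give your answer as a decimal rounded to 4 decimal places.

0.6667

Under each hypothesis, the probability of the observed sequence is: P(data | r = 1) = (1/5)(0/4) = 0; P(data | r = 3) = (3/5)(2/4)(1/3)(2/2) = 1/10; P(data | r = 4) = (4/5)(3/4)(2/3)(1/2) = 1/5.
The prior-weighted likelihoods are 1/3 · 0 = 0, 1/3 · 1/10 = 1/30, 1/3 · 1/5 = 1/15; these sum to 1/10.
By Bayes' rule, P(r = 4 | data) = (1/15) / (1/10) = 2/3.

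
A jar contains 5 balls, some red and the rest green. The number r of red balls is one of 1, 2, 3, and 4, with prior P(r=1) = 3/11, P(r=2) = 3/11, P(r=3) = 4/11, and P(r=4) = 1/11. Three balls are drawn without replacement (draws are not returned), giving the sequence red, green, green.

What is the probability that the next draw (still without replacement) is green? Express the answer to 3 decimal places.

For each hypothesis, P(data | H) works out to: P(data | r = 1) = (1/5)(4/4)(3/3) = 1/5; P(data | r = 2) = (2/5)(3/4)(2/3) = 1/5; P(data | r = 3) = (3/5)(2/4)(1/3) = 1/10; P(data | r = 4) = (4/5)(1/4)(0/3) = 0.
Multiplying each by its prior: 3/11 · 1/5 = 3/55, 3/11 · 1/5 = 3/55, 4/11 · 1/10 = 2/55, 1/11 · 0 = 0; these sum to 8/55.
Dividing through by the total gives posterior P(r = 1 | data) = 3/8, P(r = 2 | data) = 3/8, P(r = 3 | data) = 1/4, P(r = 4 | data) = 0.
The predictive probability is P(green next | data) = (1)(3/8) + (1/2)(3/8) + (0)(1/4) = 9/16.

0.563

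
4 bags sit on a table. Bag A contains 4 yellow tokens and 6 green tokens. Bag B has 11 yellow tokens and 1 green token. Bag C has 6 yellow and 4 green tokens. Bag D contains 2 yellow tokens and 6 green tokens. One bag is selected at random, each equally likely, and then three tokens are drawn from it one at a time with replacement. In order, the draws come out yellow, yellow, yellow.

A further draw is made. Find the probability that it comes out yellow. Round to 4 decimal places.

0.8117

The likelihood of the observed sequence under each hypothesis: P(data | bag A) = (4/10)(4/10)(4/10) = 0.064; P(data | bag B) = (11/12)(11/12)(11/12) = 0.77025; P(data | bag C) = (6/10)(6/10)(6/10) = 0.216; P(data | bag D) = (2/8)(2/8)(2/8) = 0.015625.
Multiplying each by its prior: 1/4 · 0.064 = 0.016, 1/4 · 0.77025 = 0.19256, 1/4 · 0.216 = 0.054, 1/4 · 0.015625 = 0.0039062; summing to 0.26647.
The posterior is then P(bag A | data) = 0.060044, P(bag B | data) = 0.72265, P(bag C | data) = 0.20265, P(bag D | data) = 0.014659.
The predictive probability is P(yellow next | data) = (2/5)(0.060044) + (11/12)(0.72265) + (3/5)(0.20265) + (1/4)(0.014659) = 0.8117.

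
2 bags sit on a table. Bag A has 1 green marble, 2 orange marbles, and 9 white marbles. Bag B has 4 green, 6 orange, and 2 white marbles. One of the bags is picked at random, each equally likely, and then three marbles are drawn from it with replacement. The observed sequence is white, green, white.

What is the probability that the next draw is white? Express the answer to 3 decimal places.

The likelihood of the observed sequence under each hypothesis: P(data | bag A) = (9/12)(1/12)(9/12) = 0.046875; P(data | bag B) = (2/12)(4/12)(2/12) = 0.0092593.
Weighting by the prior gives 1/2 · 0.046875 = 0.023438, 1/2 · 0.0092593 = 0.0046296; with total 0.028067.
The posterior is then P(bag A | data) = 0.83505, P(bag B | data) = 0.16495.
The predictive probability is P(white next | data) = (3/4)(0.83505) + (1/6)(0.16495) = 0.65378.

0.654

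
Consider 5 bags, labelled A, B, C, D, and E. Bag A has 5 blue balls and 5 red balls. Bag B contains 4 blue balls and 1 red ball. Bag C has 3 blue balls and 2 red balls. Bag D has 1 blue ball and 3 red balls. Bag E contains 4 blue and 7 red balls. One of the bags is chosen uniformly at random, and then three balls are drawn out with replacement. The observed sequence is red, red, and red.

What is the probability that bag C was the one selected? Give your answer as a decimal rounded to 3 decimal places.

Compute the likelihood of the observed sequence for each case: P(data | bag A) = (5/10)(5/10)(5/10) = 0.125; P(data | bag B) = (1/5)(1/5)(1/5) = 0.008; P(data | bag C) = (2/5)(2/5)(2/5) = 0.064; P(data | bag D) = (3/4)(3/4)(3/4) = 0.42188; P(data | bag E) = (7/11)(7/11)(7/11) = 0.2577.
Weighting by the prior gives 1/5 · 0.125 = 0.025, 1/5 · 0.008 = 0.0016, 1/5 · 0.064 = 0.0128, 1/5 · 0.42188 = 0.084375, 1/5 · 0.2577 = 0.05154; summing to 0.17532.
Therefore the posterior P(bag C | data) = (0.0128) / (0.17532) = 0.073011.

0.073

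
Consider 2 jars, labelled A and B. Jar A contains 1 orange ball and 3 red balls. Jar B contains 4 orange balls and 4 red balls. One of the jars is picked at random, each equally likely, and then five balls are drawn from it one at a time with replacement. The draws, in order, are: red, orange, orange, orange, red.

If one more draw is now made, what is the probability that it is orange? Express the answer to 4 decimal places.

0.4451

The likelihood of the observed sequence under each hypothesis: P(data | jar A) = (3/4)(1/4)(1/4)(1/4)(3/4) = 0.0087891; P(data | jar B) = (4/8)(4/8)(4/8)(4/8)(4/8) = 0.03125.
Weighting by the prior gives 1/2 · 0.0087891 = 0.0043945, 1/2 · 0.03125 = 0.015625; with total 0.02002.
Dividing through by the total gives posterior P(jar A | data) = 0.21951, P(jar B | data) = 0.78049.
Averaging over the posterior, P(orange next | data) = (1/4)(0.21951) + (1/2)(0.78049) = 0.44512.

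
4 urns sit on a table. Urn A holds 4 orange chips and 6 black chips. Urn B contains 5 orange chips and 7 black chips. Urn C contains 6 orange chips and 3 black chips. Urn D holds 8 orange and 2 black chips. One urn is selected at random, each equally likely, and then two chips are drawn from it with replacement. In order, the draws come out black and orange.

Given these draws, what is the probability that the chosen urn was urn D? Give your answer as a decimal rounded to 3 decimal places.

For each hypothesis, P(data | H) works out to: P(data | urn A) = (6/10)(4/10) = 0.24; P(data | urn B) = (7/12)(5/12) = 0.24306; P(data | urn C) = (3/9)(6/9) = 0.22222; P(data | urn D) = (2/10)(8/10) = 0.16.
Multiplying each by its prior: 1/4 · 0.24 = 0.06, 1/4 · 0.24306 = 0.060764, 1/4 · 0.22222 = 0.055556, 1/4 · 0.16 = 0.04; summing to 0.21632.
By Bayes' rule, P(urn D | data) = (0.04) / (0.21632) = 0.18491.

0.185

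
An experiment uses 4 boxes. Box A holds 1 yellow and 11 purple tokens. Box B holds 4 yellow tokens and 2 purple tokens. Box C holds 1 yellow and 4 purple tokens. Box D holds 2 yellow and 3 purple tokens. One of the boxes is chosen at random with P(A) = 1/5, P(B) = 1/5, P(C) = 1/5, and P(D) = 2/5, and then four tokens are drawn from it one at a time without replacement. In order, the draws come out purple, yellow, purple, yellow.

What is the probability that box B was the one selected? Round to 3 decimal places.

0.250

Under each hypothesis, the probability of the observed sequence is: P(data | box A) = (11/12)(1/11)(10/10)(0/9) = 0; P(data | box B) = (2/6)(4/5)(1/4)(3/3) = 1/15; P(data | box C) = (4/5)(1/4)(3/3)(0/2) = 0; P(data | box D) = (3/5)(2/4)(2/3)(1/2) = 1/10.
Multiplying each by its prior: 1/5 · 0 = 0, 1/5 · 1/15 = 1/75, 1/5 · 0 = 0, 2/5 · 1/10 = 1/25; these sum to 4/75.
Hence P(box B | data) = (1/75) / (4/75) = 1/4.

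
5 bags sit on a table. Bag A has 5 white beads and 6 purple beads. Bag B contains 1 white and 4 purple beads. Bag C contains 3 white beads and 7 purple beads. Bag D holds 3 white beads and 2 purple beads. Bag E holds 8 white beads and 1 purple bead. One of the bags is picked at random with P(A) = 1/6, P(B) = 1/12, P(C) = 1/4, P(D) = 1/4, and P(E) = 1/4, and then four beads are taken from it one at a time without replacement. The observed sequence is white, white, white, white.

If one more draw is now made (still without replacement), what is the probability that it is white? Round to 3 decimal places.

Under each hypothesis, the probability of the observed sequence is: P(data | bag A) = (5/11)(4/10)(3/9)(2/8) = 1/66; P(data | bag B) = (1/5)(0/4) = 0; P(data | bag C) = (3/10)(2/9)(1/8)(0/7) = 0; P(data | bag D) = (3/5)(2/4)(1/3)(0/2) = 0; P(data | bag E) = (8/9)(7/8)(6/7)(5/6) = 5/9.
Multiplying each by its prior: 1/6 · 1/66 = 1/396, 1/12 · 0 = 0, 1/4 · 0 = 0, 1/4 · 0 = 0, 1/4 · 5/9 = 5/36; summing to 14/99.
Normalising, the posterior is P(bag A | data) = 1/56, P(bag B | data) = 0, P(bag C | data) = 0, P(bag D | data) = 0, P(bag E | data) = 55/56.
Averaging over the posterior, P(white next | data) = (1/7)(1/56) + (4/5)(55/56) = 309/392.

0.788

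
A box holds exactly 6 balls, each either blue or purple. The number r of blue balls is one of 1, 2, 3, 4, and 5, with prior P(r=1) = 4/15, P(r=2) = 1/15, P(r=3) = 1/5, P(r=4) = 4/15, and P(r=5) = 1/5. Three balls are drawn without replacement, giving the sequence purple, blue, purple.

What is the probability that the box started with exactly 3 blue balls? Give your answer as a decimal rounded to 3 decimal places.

0.284

Under each hypothesis, the probability of the observed sequence is: P(data | r = 1) = (5/6)(1/5)(4/4) = 1/6; P(data | r = 2) = (4/6)(2/5)(3/4) = 1/5; P(data | r = 3) = (3/6)(3/5)(2/4) = 3/20; P(data | r = 4) = (2/6)(4/5)(1/4) = 1/15; P(data | r = 5) = (1/6)(5/5)(0/4) = 0.
The prior-weighted likelihoods are 4/15 · 1/6 = 2/45, 1/15 · 1/5 = 1/75, 1/5 · 3/20 = 3/100, 4/15 · 1/15 = 4/225, 1/5 · 0 = 0; with total 19/180.
So P(r = 3 | data) = (3/100) / (19/180) = 27/95.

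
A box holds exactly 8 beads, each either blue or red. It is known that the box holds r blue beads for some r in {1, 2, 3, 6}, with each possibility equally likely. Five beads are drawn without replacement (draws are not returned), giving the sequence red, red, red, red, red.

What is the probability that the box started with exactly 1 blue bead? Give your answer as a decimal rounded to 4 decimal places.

0.7500

The likelihood of the observed sequence under each hypothesis: P(data | r = 1) = (7/8)(6/7)(5/6)(4/5)(3/4) = 3/8; P(data | r = 2) = (6/8)(5/7)(4/6)(3/5)(2/4) = 3/28; P(data | r = 3) = (5/8)(4/7)(3/6)(2/5)(1/4) = 1/56; P(data | r = 6) = (2/8)(1/7)(0/6) = 0.
Multiplying each by its prior: 1/4 · 3/8 = 3/32, 1/4 · 3/28 = 3/112, 1/4 · 1/56 = 1/224, 1/4 · 0 = 0; these sum to 1/8.
Therefore the posterior P(r = 1 | data) = (3/32) / (1/8) = 3/4.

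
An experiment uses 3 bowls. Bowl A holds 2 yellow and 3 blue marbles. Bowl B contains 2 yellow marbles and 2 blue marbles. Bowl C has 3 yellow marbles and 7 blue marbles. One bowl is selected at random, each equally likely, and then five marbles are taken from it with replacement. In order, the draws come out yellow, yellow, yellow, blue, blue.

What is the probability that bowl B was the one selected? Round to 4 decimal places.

0.4628

Compute the likelihood of the observed sequence for each case: P(data | bowl A) = (2/5)(2/5)(2/5)(3/5)(3/5) = 0.02304; P(data | bowl B) = (2/4)(2/4)(2/4)(2/4)(2/4) = 0.03125; P(data | bowl C) = (3/10)(3/10)(3/10)(7/10)(7/10) = 0.01323.
Multiplying each by its prior: 1/3 · 0.02304 = 0.00768, 1/3 · 0.03125 = 0.010417, 1/3 · 0.01323 = 0.00441; summing to 0.022507.
So P(bowl B | data) = (0.010417) / (0.022507) = 0.46283.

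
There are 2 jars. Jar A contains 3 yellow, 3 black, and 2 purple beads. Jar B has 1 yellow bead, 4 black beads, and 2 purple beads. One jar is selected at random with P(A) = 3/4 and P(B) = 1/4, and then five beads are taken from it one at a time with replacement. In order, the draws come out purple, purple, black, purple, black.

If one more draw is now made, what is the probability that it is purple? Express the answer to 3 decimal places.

0.269

The likelihood of the observed sequence under each hypothesis: P(data | jar A) = (2/8)(2/8)(3/8)(2/8)(3/8) = 0.0021973; P(data | jar B) = (2/7)(2/7)(4/7)(2/7)(4/7) = 0.0076159.
Weighting by the prior gives 3/4 · 0.0021973 = 0.0016479, 1/4 · 0.0076159 = 0.001904; these sum to 0.0035519.
The posterior is then P(jar A | data) = 0.46396, P(jar B | data) = 0.53604.
Averaging over the posterior, P(purple next | data) = (1/4)(0.46396) + (2/7)(0.53604) = 0.26914.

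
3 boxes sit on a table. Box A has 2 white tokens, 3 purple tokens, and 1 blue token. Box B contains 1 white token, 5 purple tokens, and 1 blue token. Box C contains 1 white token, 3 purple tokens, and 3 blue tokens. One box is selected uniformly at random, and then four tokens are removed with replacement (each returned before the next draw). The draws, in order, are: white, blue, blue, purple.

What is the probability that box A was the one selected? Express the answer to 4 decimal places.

0.2578

Compute the likelihood of the observed sequence for each case: P(data | box A) = (2/6)(1/6)(1/6)(3/6) = 0.0046296; P(data | box B) = (1/7)(1/7)(1/7)(5/7) = 0.0020825; P(data | box C) = (1/7)(3/7)(3/7)(3/7) = 0.011245.
Weighting by the prior gives 1/3 · 0.0046296 = 0.0015432, 1/3 · 0.0020825 = 0.00069416, 1/3 · 0.011245 = 0.0037484; summing to 0.0059858.
Therefore the posterior P(box A | data) = (0.0015432) / (0.0059858) = 0.25781.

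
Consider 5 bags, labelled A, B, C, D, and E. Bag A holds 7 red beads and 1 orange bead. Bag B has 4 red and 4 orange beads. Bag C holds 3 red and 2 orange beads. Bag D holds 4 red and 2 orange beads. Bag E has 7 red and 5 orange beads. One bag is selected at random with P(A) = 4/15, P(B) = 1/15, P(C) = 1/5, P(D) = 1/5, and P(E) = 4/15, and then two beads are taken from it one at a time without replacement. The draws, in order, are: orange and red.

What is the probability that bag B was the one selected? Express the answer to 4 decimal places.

Compute the likelihood of the observed sequence for each case: P(data | bag A) = (1/8)(7/7) = 0.125; P(data | bag B) = (4/8)(4/7) = 0.28571; P(data | bag C) = (2/5)(3/4) = 0.3; P(data | bag D) = (2/6)(4/5) = 0.26667; P(data | bag E) = (5/12)(7/11) = 0.26515.
Weighting by the prior gives 4/15 · 0.125 = 0.033333, 1/15 · 0.28571 = 0.019048, 1/5 · 0.3 = 0.06, 1/5 · 0.26667 = 0.053333, 4/15 · 0.26515 = 0.070707; with total 0.23642.
By Bayes' rule, P(bag B | data) = (0.019048) / (0.23642) = 0.080566.

0.0806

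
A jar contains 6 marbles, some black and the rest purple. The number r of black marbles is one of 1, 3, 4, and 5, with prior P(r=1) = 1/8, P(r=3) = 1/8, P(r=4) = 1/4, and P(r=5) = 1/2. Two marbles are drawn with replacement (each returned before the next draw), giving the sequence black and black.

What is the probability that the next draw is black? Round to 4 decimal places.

0.7700

Compute the likelihood of the observed sequence for each case: P(data | r = 1) = (1/6)(1/6) = 1/36; P(data | r = 3) = (3/6)(3/6) = 1/4; P(data | r = 4) = (4/6)(4/6) = 4/9; P(data | r = 5) = (5/6)(5/6) = 25/36.
Multiplying each by its prior: 1/8 · 1/36 = 1/288, 1/8 · 1/4 = 1/32, 1/4 · 4/9 = 1/9, 1/2 · 25/36 = 25/72; summing to 71/144.
Normalising, the posterior is P(r = 1 | data) = 1/142, P(r = 3 | data) = 9/142, P(r = 4 | data) = 16/71, P(r = 5 | data) = 50/71.
The predictive probability is P(black next | data) = (1/6)(1/142) + (1/2)(9/142) + (2/3)(16/71) + (5/6)(50/71) = 164/213.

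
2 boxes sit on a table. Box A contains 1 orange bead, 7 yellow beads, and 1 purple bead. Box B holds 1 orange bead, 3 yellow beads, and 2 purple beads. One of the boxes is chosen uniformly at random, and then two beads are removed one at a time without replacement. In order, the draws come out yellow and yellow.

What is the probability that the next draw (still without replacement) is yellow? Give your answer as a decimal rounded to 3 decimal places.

0.596

Compute the likelihood of the observed sequence for each case: P(data | box A) = (7/9)(6/8) = 7/12; P(data | box B) = (3/6)(2/5) = 1/5.
Multiplying each by its prior: 1/2 · 7/12 = 7/24, 1/2 · 1/5 = 1/10; these sum to 47/120.
Dividing through by the total gives posterior P(box A | data) = 35/47, P(box B | data) = 12/47.
Averaging over the posterior, P(yellow next | data) = (5/7)(35/47) + (1/4)(12/47) = 28/47.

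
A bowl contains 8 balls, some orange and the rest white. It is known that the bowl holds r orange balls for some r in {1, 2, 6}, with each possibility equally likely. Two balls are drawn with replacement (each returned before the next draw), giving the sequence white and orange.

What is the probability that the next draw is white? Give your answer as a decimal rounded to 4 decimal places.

0.5847

Under each hypothesis, the probability of the observed sequence is: P(data | r = 1) = (7/8)(1/8) = 7/64; P(data | r = 2) = (6/8)(2/8) = 3/16; P(data | r = 6) = (2/8)(6/8) = 3/16.
Weighting by the prior gives 1/3 · 7/64 = 7/192, 1/3 · 3/16 = 1/16, 1/3 · 3/16 = 1/16; with total 31/192.
The posterior is then P(r = 1 | data) = 7/31, P(r = 2 | data) = 12/31, P(r = 6 | data) = 12/31.
The predictive probability is P(white next | data) = (7/8)(7/31) + (3/4)(12/31) + (1/4)(12/31) = 145/248.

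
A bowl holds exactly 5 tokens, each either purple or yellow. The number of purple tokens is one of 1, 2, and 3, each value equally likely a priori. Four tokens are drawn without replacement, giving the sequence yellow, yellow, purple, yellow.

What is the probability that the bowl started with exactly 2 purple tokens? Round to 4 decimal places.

0.3333

Compute the likelihood of the observed sequence for each case: P(data | r = 1) = (4/5)(3/4)(1/3)(2/2) = 1/5; P(data | r = 2) = (3/5)(2/4)(2/3)(1/2) = 1/10; P(data | r = 3) = (2/5)(1/4)(3/3)(0/2) = 0.
Multiplying each by its prior: 1/3 · 1/5 = 1/15, 1/3 · 1/10 = 1/30, 1/3 · 0 = 0; summing to 1/10.
By Bayes' rule, P(r = 2 | data) = (1/30) / (1/10) = 1/3.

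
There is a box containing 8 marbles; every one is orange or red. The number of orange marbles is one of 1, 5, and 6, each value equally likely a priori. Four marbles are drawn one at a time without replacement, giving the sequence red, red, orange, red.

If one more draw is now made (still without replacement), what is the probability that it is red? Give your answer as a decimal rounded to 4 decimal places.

0.8750

For each hypothesis, P(data | H) works out to: P(data | r = 1) = (7/8)(6/7)(1/6)(5/5) = 1/8; P(data | r = 5) = (3/8)(2/7)(5/6)(1/5) = 1/56; P(data | r = 6) = (2/8)(1/7)(6/6)(0/5) = 0.
Weighting by the prior gives 1/3 · 1/8 = 1/24, 1/3 · 1/56 = 1/168, 1/3 · 0 = 0; these sum to 1/21.
Normalising, the posterior is P(r = 1 | data) = 7/8, P(r = 5 | data) = 1/8, P(r = 6 | data) = 0.
So P(red next | data) = Σ P(red next | H) P(H | data) = (1)(7/8) + (0)(1/8) = 7/8.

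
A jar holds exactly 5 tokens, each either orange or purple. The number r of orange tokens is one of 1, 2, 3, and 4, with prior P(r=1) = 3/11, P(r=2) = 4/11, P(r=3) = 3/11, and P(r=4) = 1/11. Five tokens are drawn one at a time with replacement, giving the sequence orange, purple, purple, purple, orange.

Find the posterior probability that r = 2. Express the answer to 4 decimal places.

Compute the likelihood of the observed sequence for each case: P(data | r = 1) = (1/5)(4/5)(4/5)(4/5)(1/5) = 0.02048; P(data | r = 2) = (2/5)(3/5)(3/5)(3/5)(2/5) = 0.03456; P(data | r = 3) = (3/5)(2/5)(2/5)(2/5)(3/5) = 0.02304; P(data | r = 4) = (4/5)(1/5)(1/5)(1/5)(4/5) = 0.00512.
Weighting by the prior gives 3/11 · 0.02048 = 0.0055855, 4/11 · 0.03456 = 0.012567, 3/11 · 0.02304 = 0.0062836, 1/11 · 0.00512 = 0.00046545; these sum to 0.024902.
So P(r = 2 | data) = (0.012567) / (0.024902) = 0.50467.

0.5047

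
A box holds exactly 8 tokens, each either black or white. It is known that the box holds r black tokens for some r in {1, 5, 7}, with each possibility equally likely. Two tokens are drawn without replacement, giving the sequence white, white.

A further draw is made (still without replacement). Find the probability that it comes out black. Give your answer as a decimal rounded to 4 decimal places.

0.2500

The likelihood of the observed sequence under each hypothesis: P(data | r = 1) = (7/8)(6/7) = 3/4; P(data | r = 5) = (3/8)(2/7) = 3/28; P(data | r = 7) = (1/8)(0/7) = 0.
The prior-weighted likelihoods are 1/3 · 3/4 = 1/4, 1/3 · 3/28 = 1/28, 1/3 · 0 = 0; summing to 2/7.
Normalising, the posterior is P(r = 1 | data) = 7/8, P(r = 5 | data) = 1/8, P(r = 7 | data) = 0.
Averaging over the posterior, P(black next | data) = (1/6)(7/8) + (5/6)(1/8) = 1/4.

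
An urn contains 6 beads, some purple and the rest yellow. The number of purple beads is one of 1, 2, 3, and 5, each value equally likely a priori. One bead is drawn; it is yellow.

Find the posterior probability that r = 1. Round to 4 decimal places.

Compute the likelihood of this draw for each case: P(data | r = 1) = (5/6) = 5/6; P(data | r = 2) = (4/6) = 2/3; P(data | r = 3) = (3/6) = 1/2; P(data | r = 5) = (1/6) = 1/6.
The prior-weighted likelihoods are 1/4 · 5/6 = 5/24, 1/4 · 2/3 = 1/6, 1/4 · 1/2 = 1/8, 1/4 · 1/6 = 1/24; these sum to 13/24.
So P(r = 1 | data) = (5/24) / (13/24) = 5/13.

0.3846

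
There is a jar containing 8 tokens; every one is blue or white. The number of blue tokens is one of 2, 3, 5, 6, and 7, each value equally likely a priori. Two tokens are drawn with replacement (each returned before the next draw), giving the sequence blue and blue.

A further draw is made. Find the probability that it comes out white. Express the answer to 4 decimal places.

For each hypothesis, P(data | H) works out to: P(data | r = 2) = (2/8)(2/8) = 1/16; P(data | r = 3) = (3/8)(3/8) = 9/64; P(data | r = 5) = (5/8)(5/8) = 25/64; P(data | r = 6) = (6/8)(6/8) = 9/16; P(data | r = 7) = (7/8)(7/8) = 49/64.
Multiplying each by its prior: 1/5 · 1/16 = 1/80, 1/5 · 9/64 = 9/320, 1/5 · 25/64 = 5/64, 1/5 · 9/16 = 9/80, 1/5 · 49/64 = 49/320; with total 123/320.
Dividing through by the total gives posterior P(r = 2 | data) = 4/123, P(r = 3 | data) = 3/41, P(r = 5 | data) = 25/123, P(r = 6 | data) = 12/41, P(r = 7 | data) = 49/123.
Averaging over the posterior, P(white next | data) = (3/4)(4/123) + (5/8)(3/41) + (3/8)(25/123) + (1/4)(12/41) + (1/8)(49/123) = 265/984.

0.2693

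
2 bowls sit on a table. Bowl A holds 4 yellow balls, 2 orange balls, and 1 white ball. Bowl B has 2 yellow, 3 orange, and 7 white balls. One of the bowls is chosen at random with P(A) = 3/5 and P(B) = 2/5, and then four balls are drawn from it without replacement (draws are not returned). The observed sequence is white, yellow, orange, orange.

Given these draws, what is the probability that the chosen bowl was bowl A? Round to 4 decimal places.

The likelihood of the observed sequence under each hypothesis: P(data | bowl A) = (1/7)(4/6)(2/5)(1/4) = 0.0095238; P(data | bowl B) = (7/12)(2/11)(3/10)(2/9) = 0.0070707.
Weighting by the prior gives 3/5 · 0.0095238 = 0.0057143, 2/5 · 0.0070707 = 0.0028283; with total 0.0085426.
Hence P(bowl A | data) = (0.0057143) / (0.0085426) = 0.66892.

0.6689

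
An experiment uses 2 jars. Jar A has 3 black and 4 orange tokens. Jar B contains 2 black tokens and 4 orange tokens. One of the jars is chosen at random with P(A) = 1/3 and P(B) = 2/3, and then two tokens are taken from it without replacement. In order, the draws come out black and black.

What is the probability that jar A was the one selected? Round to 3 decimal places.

Under each hypothesis, the probability of the observed sequence is: P(data | jar A) = (3/7)(2/6) = 1/7; P(data | jar B) = (2/6)(1/5) = 1/15.
Weighting by the prior gives 1/3 · 1/7 = 1/21, 2/3 · 1/15 = 2/45; with total 29/315.
Hence P(jar A | data) = (1/21) / (29/315) = 15/29.

0.517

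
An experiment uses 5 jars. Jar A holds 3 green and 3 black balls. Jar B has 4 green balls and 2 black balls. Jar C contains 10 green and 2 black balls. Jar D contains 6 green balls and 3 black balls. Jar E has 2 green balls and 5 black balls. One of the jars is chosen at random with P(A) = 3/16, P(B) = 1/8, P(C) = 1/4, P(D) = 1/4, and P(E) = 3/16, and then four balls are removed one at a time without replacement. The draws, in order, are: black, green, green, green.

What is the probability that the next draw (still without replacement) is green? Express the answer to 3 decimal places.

Under each hypothesis, the probability of the observed sequence is: P(data | jar A) = (3/6)(3/5)(2/4)(1/3) = 0.05; P(data | jar B) = (2/6)(4/5)(3/4)(2/3) = 0.13333; P(data | jar C) = (2/12)(10/11)(9/10)(8/9) = 0.12121; P(data | jar D) = (3/9)(6/8)(5/7)(4/6) = 0.11905; P(data | jar E) = (5/7)(2/6)(1/5)(0/4) = 0.
The prior-weighted likelihoods are 3/16 · 0.05 = 0.009375, 1/8 · 0.13333 = 0.016667, 1/4 · 0.12121 = 0.030303, 1/4 · 0.11905 = 0.029762, 3/16 · 0 = 0; summing to 0.086107.
Normalising, the posterior is P(jar A | data) = 0.10888, P(jar B | data) = 0.19356, P(jar C | data) = 0.35192, P(jar D | data) = 0.34564, P(jar E | data) = 0.
Averaging over the posterior, P(green next | data) = (0)(0.10888) + (1/2)(0.19356) + (7/8)(0.35192) + (3/5)(0.34564) = 0.6121.

0.612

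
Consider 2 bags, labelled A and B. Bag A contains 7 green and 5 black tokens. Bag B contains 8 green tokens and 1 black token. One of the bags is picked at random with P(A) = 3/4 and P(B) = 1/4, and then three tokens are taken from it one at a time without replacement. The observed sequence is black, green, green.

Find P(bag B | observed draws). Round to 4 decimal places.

0.1888

Compute the likelihood of the observed sequence for each case: P(data | bag A) = (5/12)(7/11)(6/10) = 0.15909; P(data | bag B) = (1/9)(8/8)(7/7) = 0.11111.
Weighting by the prior gives 3/4 · 0.15909 = 0.11932, 1/4 · 0.11111 = 0.027778; these sum to 0.1471.
Hence P(bag B | data) = (0.027778) / (0.1471) = 0.18884.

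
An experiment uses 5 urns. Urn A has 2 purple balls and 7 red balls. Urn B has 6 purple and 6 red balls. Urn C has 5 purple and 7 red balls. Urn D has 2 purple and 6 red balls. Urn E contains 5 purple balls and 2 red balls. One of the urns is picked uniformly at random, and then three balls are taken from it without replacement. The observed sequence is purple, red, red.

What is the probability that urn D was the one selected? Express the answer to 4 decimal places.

Under each hypothesis, the probability of the observed sequence is: P(data | urn A) = (2/9)(7/8)(6/7) = 1/6; P(data | urn B) = (6/12)(6/11)(5/10) = 3/22; P(data | urn C) = (5/12)(7/11)(6/10) = 7/44; P(data | urn D) = (2/8)(6/7)(5/6) = 5/28; P(data | urn E) = (5/7)(2/6)(1/5) = 1/21.
Weighting by the prior gives 1/5 · 1/6 = 1/30, 1/5 · 3/22 = 3/110, 1/5 · 7/44 = 7/220, 1/5 · 5/28 = 1/28, 1/5 · 1/21 = 1/105; summing to 53/385.
Therefore the posterior P(urn D | data) = (1/28) / (53/385) = 55/212.

0.2594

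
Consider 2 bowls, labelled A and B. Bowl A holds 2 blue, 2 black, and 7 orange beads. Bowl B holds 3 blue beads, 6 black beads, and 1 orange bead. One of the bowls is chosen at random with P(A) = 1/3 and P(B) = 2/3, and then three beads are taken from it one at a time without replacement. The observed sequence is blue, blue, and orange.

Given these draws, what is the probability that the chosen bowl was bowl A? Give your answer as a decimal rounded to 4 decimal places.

0.4590

Compute the likelihood of the observed sequence for each case: P(data | bowl A) = (2/11)(1/10)(7/9) = 0.014141; P(data | bowl B) = (3/10)(2/9)(1/8) = 0.0083333.
Weighting by the prior gives 1/3 · 0.014141 = 0.0047138, 2/3 · 0.0083333 = 0.0055556; with total 0.010269.
By Bayes' rule, P(bowl A | data) = (0.0047138) / (0.010269) = 0.45902.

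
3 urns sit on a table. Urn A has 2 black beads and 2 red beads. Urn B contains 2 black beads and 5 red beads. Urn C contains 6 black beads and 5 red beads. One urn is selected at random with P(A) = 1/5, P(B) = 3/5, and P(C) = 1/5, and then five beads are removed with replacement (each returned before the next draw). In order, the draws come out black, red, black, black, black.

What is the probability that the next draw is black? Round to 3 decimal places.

0.486

For each hypothesis, P(data | H) works out to: P(data | urn A) = (2/4)(2/4)(2/4)(2/4)(2/4) = 0.03125; P(data | urn B) = (2/7)(5/7)(2/7)(2/7)(2/7) = 0.0047599; P(data | urn C) = (6/11)(5/11)(6/11)(6/11)(6/11) = 0.040236.
Weighting by the prior gives 1/5 · 0.03125 = 0.00625, 3/5 · 0.0047599 = 0.002856, 1/5 · 0.040236 = 0.0080471; these sum to 0.017153.
Dividing through by the total gives posterior P(urn A | data) = 0.36437, P(urn B | data) = 0.1665, P(urn C | data) = 0.46914.
The predictive probability is P(black next | data) = (1/2)(0.36437) + (2/7)(0.1665) + (6/11)(0.46914) = 0.48565.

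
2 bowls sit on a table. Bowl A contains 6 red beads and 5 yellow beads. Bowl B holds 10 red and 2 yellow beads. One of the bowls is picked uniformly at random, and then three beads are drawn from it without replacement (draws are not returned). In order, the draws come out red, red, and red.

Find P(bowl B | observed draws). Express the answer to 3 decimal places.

For each hypothesis, P(data | H) works out to: P(data | bowl A) = (6/11)(5/10)(4/9) = 4/33; P(data | bowl B) = (10/12)(9/11)(8/10) = 6/11.
Weighting by the prior gives 1/2 · 4/33 = 2/33, 1/2 · 6/11 = 3/11; summing to 1/3.
By Bayes' rule, P(bowl B | data) = (3/11) / (1/3) = 9/11.

0.818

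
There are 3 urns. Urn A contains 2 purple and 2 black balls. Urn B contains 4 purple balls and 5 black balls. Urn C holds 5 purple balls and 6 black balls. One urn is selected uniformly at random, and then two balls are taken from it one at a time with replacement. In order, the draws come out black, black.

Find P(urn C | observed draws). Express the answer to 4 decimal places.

The likelihood of the observed sequence under each hypothesis: P(data | urn A) = (2/4)(2/4) = 0.25; P(data | urn B) = (5/9)(5/9) = 0.30864; P(data | urn C) = (6/11)(6/11) = 0.29752.
The prior-weighted likelihoods are 1/3 · 0.25 = 0.083333, 1/3 · 0.30864 = 0.10288, 1/3 · 0.29752 = 0.099174; summing to 0.28539.
By Bayes' rule, P(urn C | data) = (0.099174) / (0.28539) = 0.3475.

0.3475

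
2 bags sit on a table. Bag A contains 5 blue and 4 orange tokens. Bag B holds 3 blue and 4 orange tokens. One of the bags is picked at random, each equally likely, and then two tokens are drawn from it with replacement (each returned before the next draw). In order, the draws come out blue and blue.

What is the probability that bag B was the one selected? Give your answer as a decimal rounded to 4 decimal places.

Under each hypothesis, the probability of the observed sequence is: P(data | bag A) = (5/9)(5/9) = 0.30864; P(data | bag B) = (3/7)(3/7) = 0.18367.
Multiplying each by its prior: 1/2 · 0.30864 = 0.15432, 1/2 · 0.18367 = 0.091837; with total 0.24616.
So P(bag B | data) = (0.091837) / (0.24616) = 0.37308.

0.3731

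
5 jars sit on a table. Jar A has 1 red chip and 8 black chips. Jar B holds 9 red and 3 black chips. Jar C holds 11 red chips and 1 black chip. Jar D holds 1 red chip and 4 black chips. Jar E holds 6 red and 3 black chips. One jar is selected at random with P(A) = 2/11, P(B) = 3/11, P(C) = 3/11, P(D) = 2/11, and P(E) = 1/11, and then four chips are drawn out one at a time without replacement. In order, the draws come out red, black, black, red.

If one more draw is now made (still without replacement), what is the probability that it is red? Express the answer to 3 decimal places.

0.849

The likelihood of the observed sequence under each hypothesis: P(data | jar A) = (1/9)(8/8)(7/7)(0/6) = 0; P(data | jar B) = (9/12)(3/11)(2/10)(8/9) = 0.036364; P(data | jar C) = (11/12)(1/11)(0/10) = 0; P(data | jar D) = (1/5)(4/4)(3/3)(0/2) = 0; P(data | jar E) = (6/9)(3/8)(2/7)(5/6) = 0.059524.
The prior-weighted likelihoods are 2/11 · 0 = 0, 3/11 · 0.036364 = 0.0099174, 3/11 · 0 = 0, 2/11 · 0 = 0, 1/11 · 0.059524 = 0.0054113; with total 0.015329.
Dividing through by the total gives posterior P(jar A | data) = 0, P(jar B | data) = 0.64698, P(jar C | data) = 0, P(jar D | data) = 0, P(jar E | data) = 0.35302.
The predictive probability is P(red next | data) = (7/8)(0.64698) + (4/5)(0.35302) = 0.84852.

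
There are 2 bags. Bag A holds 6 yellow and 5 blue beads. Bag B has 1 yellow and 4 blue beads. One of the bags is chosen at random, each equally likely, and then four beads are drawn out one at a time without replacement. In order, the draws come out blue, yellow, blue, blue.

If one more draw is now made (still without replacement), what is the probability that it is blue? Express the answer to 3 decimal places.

Under each hypothesis, the probability of the observed sequence is: P(data | bag A) = (5/11)(6/10)(4/9)(3/8) = 1/22; P(data | bag B) = (4/5)(1/4)(3/3)(2/2) = 1/5.
The prior-weighted likelihoods are 1/2 · 1/22 = 1/44, 1/2 · 1/5 = 1/10; summing to 27/220.
The posterior is then P(bag A | data) = 5/27, P(bag B | data) = 22/27.
Averaging over the posterior, P(blue next | data) = (2/7)(5/27) + (1)(22/27) = 164/189.

0.868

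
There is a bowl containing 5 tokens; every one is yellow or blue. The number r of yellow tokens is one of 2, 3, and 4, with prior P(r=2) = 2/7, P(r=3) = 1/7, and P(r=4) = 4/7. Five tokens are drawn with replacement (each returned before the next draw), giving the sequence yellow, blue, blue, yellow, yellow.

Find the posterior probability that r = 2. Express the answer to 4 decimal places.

Under each hypothesis, the probability of the observed sequence is: P(data | r = 2) = (2/5)(3/5)(3/5)(2/5)(2/5) = 0.02304; P(data | r = 3) = (3/5)(2/5)(2/5)(3/5)(3/5) = 0.03456; P(data | r = 4) = (4/5)(1/5)(1/5)(4/5)(4/5) = 0.02048.
Weighting by the prior gives 2/7 · 0.02304 = 0.0065829, 1/7 · 0.03456 = 0.0049371, 4/7 · 0.02048 = 0.011703; summing to 0.023223.
Therefore the posterior P(r = 2 | data) = (0.0065829) / (0.023223) = 0.28346.

0.2835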